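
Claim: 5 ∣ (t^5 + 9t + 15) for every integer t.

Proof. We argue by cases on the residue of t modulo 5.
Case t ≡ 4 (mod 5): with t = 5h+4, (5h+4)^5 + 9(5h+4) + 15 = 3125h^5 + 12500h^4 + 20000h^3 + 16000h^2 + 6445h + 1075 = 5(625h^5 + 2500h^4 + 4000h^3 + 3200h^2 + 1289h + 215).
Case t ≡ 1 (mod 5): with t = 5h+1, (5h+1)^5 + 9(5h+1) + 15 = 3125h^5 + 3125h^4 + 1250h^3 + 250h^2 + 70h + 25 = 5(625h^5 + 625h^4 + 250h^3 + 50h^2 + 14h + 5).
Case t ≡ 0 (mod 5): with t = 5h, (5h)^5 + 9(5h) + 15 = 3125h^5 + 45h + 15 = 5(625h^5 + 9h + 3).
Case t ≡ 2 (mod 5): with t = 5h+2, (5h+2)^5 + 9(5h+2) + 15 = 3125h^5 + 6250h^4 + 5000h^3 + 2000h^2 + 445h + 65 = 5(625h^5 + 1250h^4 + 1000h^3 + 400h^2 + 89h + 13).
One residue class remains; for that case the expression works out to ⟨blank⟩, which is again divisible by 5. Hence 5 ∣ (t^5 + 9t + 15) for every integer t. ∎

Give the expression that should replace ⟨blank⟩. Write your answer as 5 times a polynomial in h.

Only t ≡ 3 (mod 5) is unaccounted for. Put t = 5h+3:
(5h+3)^5 + 9(5h+3) + 15 expands to 3125h^5 + 9375h^4 + 11250h^3 + 6750h^2 + 2070h + 285,
and factoring out 5 leaves 5(625h^5 + 1875h^4 + 2250h^3 + 1350h^2 + 414h + 57).

5(625h^5 + 1875h^4 + 2250h^3 + 1350h^2 + 414h + 57)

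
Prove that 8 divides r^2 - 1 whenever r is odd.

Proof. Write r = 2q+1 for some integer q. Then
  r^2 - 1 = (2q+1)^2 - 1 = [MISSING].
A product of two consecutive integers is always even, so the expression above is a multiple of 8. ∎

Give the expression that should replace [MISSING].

4q(q + 1)

(2q+1)^2 - 1 = 4q^2 + 4q + 1 - 1 = 4q^2 + 4q = 4q(q+1).
Since q and q+1 are consecutive, q(q+1) is even, and 4·(even) is a multiple of 8.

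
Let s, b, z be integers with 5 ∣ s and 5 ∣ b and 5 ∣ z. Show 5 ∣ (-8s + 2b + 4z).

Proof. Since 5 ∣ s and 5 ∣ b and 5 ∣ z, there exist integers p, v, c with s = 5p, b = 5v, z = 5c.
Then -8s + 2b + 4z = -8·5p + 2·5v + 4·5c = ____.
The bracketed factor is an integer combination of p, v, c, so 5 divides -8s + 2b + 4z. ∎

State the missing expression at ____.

5(4c - 8p + 2v)

Each term has a factor of 5: -8·5p + 2·5v + 4·5c = 5·(4c - 8p + 2v).
Since 4c - 8p + 2v is an integer, 5 ∣ (-8s + 2b + 4z).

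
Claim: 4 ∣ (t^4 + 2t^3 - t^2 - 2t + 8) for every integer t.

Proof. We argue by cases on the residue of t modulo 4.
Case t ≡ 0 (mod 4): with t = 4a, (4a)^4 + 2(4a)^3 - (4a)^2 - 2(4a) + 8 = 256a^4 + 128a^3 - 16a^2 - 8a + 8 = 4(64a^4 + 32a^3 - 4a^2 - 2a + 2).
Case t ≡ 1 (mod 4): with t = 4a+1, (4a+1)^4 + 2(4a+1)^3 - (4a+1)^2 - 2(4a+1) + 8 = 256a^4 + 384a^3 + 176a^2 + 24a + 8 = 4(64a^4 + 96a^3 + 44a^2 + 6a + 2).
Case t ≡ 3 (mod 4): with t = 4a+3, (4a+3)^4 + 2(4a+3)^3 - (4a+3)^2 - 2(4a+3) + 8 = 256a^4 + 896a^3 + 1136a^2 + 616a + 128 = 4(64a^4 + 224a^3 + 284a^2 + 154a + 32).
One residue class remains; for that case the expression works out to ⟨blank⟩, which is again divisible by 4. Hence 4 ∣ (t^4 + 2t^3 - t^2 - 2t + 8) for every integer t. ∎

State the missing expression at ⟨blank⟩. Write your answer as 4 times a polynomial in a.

4(64a^4 + 160a^3 + 140a^2 + 50a + 8)

Only t ≡ 2 (mod 4) is unaccounted for. Put t = 4a+2:
(4a+2)^4 + 2(4a+2)^3 - (4a+2)^2 - 2(4a+2) + 8 expands to 256a^4 + 640a^3 + 560a^2 + 200a + 32,
and factoring out 4 leaves 4(64a^4 + 160a^3 + 140a^2 + 50a + 8).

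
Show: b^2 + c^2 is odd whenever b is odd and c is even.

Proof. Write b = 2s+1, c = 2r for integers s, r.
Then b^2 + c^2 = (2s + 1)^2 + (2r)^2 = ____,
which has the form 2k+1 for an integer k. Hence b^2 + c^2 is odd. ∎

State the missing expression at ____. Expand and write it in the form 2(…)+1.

2(2r^2 + 2s^2 + 2s) + 1

Expanding: (2s + 1)^2 + (2r)^2 = 4r^2 + 4s^2 + 4s + 1.
Every term except the constant is even, so this is 2(2r^2 + 2s^2 + 2s) + 1,
and 2r^2 + 2s^2 + 2s ∈ ℤ gives the required form.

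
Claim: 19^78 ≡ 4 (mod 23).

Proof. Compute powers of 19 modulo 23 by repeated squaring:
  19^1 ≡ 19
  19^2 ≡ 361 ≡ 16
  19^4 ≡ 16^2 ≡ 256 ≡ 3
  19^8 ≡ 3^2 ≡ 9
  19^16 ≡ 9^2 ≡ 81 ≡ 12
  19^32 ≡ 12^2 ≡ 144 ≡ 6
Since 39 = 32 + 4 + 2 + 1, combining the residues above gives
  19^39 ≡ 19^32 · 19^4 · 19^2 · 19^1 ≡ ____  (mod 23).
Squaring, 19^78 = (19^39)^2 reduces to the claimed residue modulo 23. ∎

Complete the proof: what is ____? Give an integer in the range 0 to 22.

Multiply the listed residues: 6 · 3 · 16 · 19 = 18 → 288 → 5472.
Reducing modulo 23: 5472 = 237·23 + 21, so 19^39 ≡ 21.

21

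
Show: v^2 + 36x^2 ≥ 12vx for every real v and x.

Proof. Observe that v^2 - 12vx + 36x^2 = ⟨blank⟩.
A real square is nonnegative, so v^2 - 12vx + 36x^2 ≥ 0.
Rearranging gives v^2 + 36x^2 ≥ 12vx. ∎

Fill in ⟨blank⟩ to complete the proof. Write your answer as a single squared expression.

(v - 6x)^2

v^2 - 12vx + 36x^2 is a perfect-square trinomial: the outer terms are (v)^2 and (6x)^2, and the cross term is -2·v·6x.
So v^2 - 12vx + 36x^2 = (v - 6x)^2 ≥ 0.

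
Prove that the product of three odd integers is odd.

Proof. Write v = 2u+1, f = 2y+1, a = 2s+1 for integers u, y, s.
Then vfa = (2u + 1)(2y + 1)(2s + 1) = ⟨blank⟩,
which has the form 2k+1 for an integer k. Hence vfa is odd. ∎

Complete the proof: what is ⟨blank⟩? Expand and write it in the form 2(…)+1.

(2u + 1)(2y + 1)(2s + 1) = 8suy + 4su + 4sy + 2s + 4uy + 2u + 2y + 1
= 2(4suy + 2su + 2sy + s + 2uy + u + y) + 1.
Since 4suy + 2su + 2sy + s + 2uy + u + y is an integer, the product is of the form 2k+1 for an integer k.

2(4suy + 2su + 2sy + s + 2uy + u + y) + 1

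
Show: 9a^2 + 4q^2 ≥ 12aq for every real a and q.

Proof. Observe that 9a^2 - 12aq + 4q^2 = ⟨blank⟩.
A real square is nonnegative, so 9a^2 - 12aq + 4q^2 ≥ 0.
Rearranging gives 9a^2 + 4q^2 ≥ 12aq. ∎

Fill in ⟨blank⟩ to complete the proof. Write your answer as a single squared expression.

The leading and trailing coefficients are 3^2 and 2^2, and 12 = 2·3·2, so the trinomial is (3a - 2q)^2.
Hence 9a^2 - 12aq + 4q^2 ≥ 0.

(3a - 2q)^2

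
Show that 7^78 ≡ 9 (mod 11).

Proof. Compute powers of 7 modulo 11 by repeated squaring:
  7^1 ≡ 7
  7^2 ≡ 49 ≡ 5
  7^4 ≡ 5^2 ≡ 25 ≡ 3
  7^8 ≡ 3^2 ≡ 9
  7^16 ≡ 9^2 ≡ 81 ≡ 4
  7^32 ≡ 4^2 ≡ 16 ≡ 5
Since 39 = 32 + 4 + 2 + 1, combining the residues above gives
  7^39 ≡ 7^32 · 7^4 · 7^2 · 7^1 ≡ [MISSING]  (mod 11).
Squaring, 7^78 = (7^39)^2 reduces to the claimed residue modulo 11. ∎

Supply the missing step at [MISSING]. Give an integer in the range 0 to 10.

7^32 · 7^4 · 7^2 · 7^1 ≡ 5 · 3 · 5 · 7 = 525.
525 mod 11 = 8, so 7^39 ≡ 8 (mod 11).

8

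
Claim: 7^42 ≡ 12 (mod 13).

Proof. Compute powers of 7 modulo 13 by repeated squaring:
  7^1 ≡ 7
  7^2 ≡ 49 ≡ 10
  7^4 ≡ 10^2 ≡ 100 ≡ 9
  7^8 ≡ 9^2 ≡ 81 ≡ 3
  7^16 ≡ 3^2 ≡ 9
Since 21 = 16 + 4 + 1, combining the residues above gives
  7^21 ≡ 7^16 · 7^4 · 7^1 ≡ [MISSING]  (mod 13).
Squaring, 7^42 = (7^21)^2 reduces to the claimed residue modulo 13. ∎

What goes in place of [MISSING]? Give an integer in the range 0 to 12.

7^16 · 7^4 · 7^1 ≡ 9 · 9 · 7 = 567.
567 mod 13 = 8, so 7^21 ≡ 8 (mod 13).

8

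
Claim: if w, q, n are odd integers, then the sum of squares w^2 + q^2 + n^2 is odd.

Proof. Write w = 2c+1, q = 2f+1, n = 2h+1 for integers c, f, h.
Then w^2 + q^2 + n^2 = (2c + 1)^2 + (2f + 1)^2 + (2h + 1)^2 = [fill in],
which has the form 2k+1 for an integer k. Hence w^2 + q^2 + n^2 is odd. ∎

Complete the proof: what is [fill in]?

Expanding: (2c + 1)^2 + (2f + 1)^2 + (2h + 1)^2 = 4c^2 + 4c + 4f^2 + 4f + 4h^2 + 4h + 3.
Every term except the constant is even, so this is 2(2c^2 + 2c + 2f^2 + 2f + 2h^2 + 2h + 1) + 1,
and 2c^2 + 2c + 2f^2 + 2f + 2h^2 + 2h + 1 ∈ ℤ gives the required form.

2(2c^2 + 2c + 2f^2 + 2f + 2h^2 + 2h + 1) + 1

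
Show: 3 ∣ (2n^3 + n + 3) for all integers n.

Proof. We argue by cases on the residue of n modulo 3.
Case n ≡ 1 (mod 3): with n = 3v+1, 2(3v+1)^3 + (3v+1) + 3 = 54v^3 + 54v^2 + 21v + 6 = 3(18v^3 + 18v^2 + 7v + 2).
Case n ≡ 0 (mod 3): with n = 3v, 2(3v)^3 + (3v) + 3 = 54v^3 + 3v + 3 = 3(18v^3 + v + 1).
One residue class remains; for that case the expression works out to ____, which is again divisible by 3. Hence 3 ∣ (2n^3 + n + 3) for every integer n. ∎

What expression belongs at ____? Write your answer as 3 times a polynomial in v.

3(18v^3 + 36v^2 + 25v + 7)

The residues treated are {1, 0}, so the missing case is n ≡ 2 (mod 3); write n = 3v+2.
Then 2(3v+2)^3 + (3v+2) + 3 = 54v^3 + 108v^2 + 75v + 21 = 3(18v^3 + 36v^2 + 25v + 7).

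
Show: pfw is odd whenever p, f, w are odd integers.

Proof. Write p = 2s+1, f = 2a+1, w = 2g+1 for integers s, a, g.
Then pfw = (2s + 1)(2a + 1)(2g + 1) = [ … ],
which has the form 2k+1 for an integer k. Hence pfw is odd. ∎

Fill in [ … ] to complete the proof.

Expanding: (2s + 1)(2a + 1)(2g + 1) = 8ags + 4ag + 4as + 2a + 4gs + 2g + 2s + 1.
Every term except the constant is even, so this is 2(4ags + 2ag + 2as + a + 2gs + g + s) + 1,
and 4ags + 2ag + 2as + a + 2gs + g + s ∈ ℤ gives the required form.

2(4ags + 2ag + 2as + a + 2gs + g + s) + 1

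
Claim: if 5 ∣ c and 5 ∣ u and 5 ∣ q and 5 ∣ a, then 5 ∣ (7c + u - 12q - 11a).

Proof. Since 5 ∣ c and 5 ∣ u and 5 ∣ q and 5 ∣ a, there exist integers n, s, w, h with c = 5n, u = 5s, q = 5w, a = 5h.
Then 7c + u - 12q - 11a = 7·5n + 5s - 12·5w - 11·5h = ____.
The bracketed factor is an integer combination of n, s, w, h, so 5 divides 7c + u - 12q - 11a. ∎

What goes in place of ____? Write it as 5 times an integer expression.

Each term has a factor of 5: 7·5n + 5s - 12·5w - 11·5h = 5·(-11h + 7n + s - 12w).
Since -11h + 7n + s - 12w is an integer, 5 ∣ (7c + u - 12q - 11a).

5(-11h + 7n + s - 12w)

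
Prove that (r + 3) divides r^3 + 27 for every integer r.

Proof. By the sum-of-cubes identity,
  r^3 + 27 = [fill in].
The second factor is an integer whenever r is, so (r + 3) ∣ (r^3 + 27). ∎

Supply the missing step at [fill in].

(r + 3)(r^2 - 3r + 9)

a^3 + b^3 = (a + b)(a^2 - ab + b^2). With a = r, b = 3:
r^3 + 27 = (r + 3)(r^2 - 3r + 9).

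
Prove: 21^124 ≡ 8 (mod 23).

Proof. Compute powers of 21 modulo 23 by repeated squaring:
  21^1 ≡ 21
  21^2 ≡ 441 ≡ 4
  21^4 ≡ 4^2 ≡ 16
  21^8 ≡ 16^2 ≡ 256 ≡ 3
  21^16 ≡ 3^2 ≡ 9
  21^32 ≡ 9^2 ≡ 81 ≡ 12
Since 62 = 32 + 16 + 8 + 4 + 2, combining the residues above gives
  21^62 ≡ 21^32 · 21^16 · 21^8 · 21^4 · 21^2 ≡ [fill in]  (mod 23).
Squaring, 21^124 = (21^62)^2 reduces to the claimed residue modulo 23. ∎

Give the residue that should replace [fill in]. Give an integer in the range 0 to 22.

Multiply the listed residues: 12 · 9 · 3 · 16 · 4 = 108 → 324 → 5184 → 20736.
Reducing modulo 23: 20736 = 901·23 + 13, so 21^62 ≡ 13.

13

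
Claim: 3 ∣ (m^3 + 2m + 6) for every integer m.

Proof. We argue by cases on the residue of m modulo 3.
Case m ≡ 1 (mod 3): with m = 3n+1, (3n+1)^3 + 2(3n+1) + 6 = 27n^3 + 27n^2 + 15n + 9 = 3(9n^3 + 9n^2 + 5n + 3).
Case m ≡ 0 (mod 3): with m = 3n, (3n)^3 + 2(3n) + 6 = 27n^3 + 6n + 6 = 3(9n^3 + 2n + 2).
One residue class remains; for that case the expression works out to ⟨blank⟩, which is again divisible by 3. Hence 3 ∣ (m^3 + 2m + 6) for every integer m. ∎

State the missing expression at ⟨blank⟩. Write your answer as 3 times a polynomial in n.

The residues treated are {1, 0}, so the missing case is m ≡ 2 (mod 3); write m = 3n+2.
Then (3n+2)^3 + 2(3n+2) + 6 = 27n^3 + 54n^2 + 42n + 18 = 3(9n^3 + 18n^2 + 14n + 6).

3(9n^3 + 18n^2 + 14n + 6)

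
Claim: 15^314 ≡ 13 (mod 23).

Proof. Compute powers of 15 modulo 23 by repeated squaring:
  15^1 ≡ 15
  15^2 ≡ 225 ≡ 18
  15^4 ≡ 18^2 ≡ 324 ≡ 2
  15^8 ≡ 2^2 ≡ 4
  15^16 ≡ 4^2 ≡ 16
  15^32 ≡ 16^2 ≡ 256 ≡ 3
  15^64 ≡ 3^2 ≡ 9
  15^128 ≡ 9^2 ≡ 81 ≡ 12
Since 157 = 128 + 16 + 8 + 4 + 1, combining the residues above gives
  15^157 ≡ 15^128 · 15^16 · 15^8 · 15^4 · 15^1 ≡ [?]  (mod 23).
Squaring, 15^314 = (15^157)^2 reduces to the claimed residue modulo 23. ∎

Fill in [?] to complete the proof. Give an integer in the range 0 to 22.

15^128 · 15^16 · 15^8 · 15^4 · 15^1 ≡ 12 · 16 · 4 · 2 · 15 = 23040.
23040 mod 23 = 17, so 15^157 ≡ 17 (mod 23).

17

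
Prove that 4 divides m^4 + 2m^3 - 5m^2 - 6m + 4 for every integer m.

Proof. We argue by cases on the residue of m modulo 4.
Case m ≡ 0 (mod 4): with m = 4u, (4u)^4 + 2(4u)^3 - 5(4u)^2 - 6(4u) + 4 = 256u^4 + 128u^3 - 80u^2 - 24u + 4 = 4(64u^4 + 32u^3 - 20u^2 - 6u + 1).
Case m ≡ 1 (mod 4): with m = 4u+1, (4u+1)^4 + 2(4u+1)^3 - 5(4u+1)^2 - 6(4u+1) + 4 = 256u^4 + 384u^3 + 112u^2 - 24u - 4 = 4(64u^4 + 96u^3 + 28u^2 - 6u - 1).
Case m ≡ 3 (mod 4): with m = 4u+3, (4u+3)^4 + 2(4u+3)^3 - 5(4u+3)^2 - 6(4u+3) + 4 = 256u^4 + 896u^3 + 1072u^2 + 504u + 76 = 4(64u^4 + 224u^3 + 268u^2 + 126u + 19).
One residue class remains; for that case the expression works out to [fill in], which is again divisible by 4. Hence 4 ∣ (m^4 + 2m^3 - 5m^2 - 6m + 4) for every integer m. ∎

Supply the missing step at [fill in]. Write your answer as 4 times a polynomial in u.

4(64u^4 + 160u^3 + 124u^2 + 30u + 1)

The residues treated are {0, 1, 3}, so the missing case is m ≡ 2 (mod 4); write m = 4u+2.
Then (4u+2)^4 + 2(4u+2)^3 - 5(4u+2)^2 - 6(4u+2) + 4 = 256u^4 + 640u^3 + 496u^2 + 120u + 4 = 4(64u^4 + 160u^3 + 124u^2 + 30u + 1).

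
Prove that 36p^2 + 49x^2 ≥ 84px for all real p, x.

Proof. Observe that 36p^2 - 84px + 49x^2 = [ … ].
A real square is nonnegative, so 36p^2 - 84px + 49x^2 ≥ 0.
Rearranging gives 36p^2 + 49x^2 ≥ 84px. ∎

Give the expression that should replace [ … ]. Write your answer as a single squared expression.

(6p - 7x)^2

36p^2 - 84px + 49x^2 is a perfect-square trinomial: the outer terms are (6p)^2 and (7x)^2, and the cross term is -2·6p·7x.
So 36p^2 - 84px + 49x^2 = (6p - 7x)^2 ≥ 0.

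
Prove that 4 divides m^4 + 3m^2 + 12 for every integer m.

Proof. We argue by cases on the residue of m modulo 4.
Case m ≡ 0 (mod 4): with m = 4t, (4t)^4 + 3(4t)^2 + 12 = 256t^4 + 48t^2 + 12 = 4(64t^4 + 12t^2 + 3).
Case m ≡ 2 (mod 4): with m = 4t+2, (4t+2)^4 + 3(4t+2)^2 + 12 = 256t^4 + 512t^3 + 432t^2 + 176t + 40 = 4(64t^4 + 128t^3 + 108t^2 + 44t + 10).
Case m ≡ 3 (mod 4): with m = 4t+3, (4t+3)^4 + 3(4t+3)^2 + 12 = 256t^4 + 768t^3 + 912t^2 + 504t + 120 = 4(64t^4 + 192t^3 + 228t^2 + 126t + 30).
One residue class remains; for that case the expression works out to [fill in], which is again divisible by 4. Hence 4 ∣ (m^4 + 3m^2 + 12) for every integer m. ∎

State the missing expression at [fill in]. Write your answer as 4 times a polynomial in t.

Only m ≡ 1 (mod 4) is unaccounted for. Put m = 4t+1:
(4t+1)^4 + 3(4t+1)^2 + 12 expands to 256t^4 + 256t^3 + 144t^2 + 40t + 16,
and factoring out 4 leaves 4(64t^4 + 64t^3 + 36t^2 + 10t + 4).

4(64t^4 + 64t^3 + 36t^2 + 10t + 4)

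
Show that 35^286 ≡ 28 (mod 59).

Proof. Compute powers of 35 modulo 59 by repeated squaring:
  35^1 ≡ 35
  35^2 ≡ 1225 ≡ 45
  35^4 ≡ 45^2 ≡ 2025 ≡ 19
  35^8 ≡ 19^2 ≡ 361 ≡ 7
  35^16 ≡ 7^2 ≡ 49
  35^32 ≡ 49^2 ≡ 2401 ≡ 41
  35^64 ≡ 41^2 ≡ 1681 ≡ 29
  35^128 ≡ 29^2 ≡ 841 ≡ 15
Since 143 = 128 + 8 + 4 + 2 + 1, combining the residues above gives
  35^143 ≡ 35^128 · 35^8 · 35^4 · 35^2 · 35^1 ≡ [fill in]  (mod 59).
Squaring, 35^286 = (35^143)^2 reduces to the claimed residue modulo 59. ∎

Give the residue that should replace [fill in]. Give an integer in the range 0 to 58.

35^128 · 35^8 · 35^4 · 35^2 · 35^1 ≡ 15 · 7 · 19 · 45 · 35 = 3142125.
3142125 mod 59 = 21, so 35^143 ≡ 21 (mod 59).

21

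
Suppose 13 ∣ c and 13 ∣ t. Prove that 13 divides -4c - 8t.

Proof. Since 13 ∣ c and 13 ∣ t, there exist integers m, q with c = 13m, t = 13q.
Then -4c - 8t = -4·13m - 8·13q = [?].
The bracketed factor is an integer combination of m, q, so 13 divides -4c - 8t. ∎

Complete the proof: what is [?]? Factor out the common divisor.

Pull the common 13 out of every term: -4·13m - 8·13q = 13(-4m - 8q).
-4m - 8q is an integer, which exhibits the divisibility.

13(-4m - 8q)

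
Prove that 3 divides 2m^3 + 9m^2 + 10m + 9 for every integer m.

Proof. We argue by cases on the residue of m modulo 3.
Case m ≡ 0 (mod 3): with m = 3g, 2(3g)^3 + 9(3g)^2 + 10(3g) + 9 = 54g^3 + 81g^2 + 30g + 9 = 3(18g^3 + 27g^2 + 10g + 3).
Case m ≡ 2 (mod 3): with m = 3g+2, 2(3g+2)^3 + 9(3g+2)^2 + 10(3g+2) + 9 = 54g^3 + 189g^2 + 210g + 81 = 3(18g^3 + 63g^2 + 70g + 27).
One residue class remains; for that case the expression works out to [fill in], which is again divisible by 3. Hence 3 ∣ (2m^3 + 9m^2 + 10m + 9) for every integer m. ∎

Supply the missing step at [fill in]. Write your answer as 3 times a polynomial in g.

The residues treated are {0, 2}, so the missing case is m ≡ 1 (mod 3); write m = 3g+1.
Then 2(3g+1)^3 + 9(3g+1)^2 + 10(3g+1) + 9 = 54g^3 + 135g^2 + 102g + 30 = 3(18g^3 + 45g^2 + 34g + 10).

3(18g^3 + 45g^2 + 34g + 10)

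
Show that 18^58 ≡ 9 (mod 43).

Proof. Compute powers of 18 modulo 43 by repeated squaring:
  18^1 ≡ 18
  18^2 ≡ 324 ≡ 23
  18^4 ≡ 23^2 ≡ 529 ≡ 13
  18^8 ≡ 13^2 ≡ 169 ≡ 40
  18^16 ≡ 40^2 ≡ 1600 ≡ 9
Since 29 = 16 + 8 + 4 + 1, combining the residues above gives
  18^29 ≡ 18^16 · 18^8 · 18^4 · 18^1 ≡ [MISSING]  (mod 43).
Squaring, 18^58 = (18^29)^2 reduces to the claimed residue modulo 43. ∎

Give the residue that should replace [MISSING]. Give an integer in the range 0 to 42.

18^16 · 18^8 · 18^4 · 18^1 ≡ 9 · 40 · 13 · 18 = 84240.
84240 mod 43 = 3, so 18^29 ≡ 3 (mod 43).

3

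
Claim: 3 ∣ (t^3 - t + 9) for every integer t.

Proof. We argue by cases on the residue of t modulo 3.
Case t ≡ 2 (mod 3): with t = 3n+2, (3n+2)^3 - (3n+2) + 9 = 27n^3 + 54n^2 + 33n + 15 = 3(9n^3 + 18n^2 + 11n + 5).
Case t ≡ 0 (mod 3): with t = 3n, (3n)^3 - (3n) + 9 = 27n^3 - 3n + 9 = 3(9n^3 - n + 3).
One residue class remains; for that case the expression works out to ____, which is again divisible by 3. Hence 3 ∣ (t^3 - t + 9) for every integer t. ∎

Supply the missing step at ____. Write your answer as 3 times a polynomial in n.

The residues treated are {2, 0}, so the missing case is t ≡ 1 (mod 3); write t = 3n+1.
Then (3n+1)^3 - (3n+1) + 9 = 27n^3 + 27n^2 + 6n + 9 = 3(9n^3 + 9n^2 + 2n + 3).

3(9n^3 + 9n^2 + 2n + 3)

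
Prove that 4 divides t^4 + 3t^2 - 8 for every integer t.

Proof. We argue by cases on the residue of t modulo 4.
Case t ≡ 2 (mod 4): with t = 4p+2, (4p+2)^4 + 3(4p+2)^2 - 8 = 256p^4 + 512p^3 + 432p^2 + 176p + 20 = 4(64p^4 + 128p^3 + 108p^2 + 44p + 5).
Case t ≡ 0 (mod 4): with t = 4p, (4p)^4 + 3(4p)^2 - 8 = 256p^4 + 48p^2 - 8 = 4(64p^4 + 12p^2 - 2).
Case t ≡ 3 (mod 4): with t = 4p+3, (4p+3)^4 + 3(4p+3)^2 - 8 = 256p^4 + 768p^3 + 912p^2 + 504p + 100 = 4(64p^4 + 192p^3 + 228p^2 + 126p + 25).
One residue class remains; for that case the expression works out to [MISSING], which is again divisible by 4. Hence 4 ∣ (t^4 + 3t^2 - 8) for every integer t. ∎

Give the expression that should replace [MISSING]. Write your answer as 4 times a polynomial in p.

4(64p^4 + 64p^3 + 36p^2 + 10p - 1)

The residues treated are {2, 0, 3}, so the missing case is t ≡ 1 (mod 4); write t = 4p+1.
Then (4p+1)^4 + 3(4p+1)^2 - 8 = 256p^4 + 256p^3 + 144p^2 + 40p - 4 = 4(64p^4 + 64p^3 + 36p^2 + 10p - 1).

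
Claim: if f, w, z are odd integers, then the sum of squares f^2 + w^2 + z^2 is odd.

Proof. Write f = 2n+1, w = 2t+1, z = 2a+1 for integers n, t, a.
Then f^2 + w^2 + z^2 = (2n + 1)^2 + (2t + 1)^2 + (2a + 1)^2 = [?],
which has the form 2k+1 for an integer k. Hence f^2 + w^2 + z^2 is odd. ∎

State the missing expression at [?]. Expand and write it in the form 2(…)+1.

2(2a^2 + 2a + 2n^2 + 2n + 2t^2 + 2t + 1) + 1

Expanding: (2n + 1)^2 + (2t + 1)^2 + (2a + 1)^2 = 4a^2 + 4a + 4n^2 + 4n + 4t^2 + 4t + 3.
Every term except the constant is even, so this is 2(2a^2 + 2a + 2n^2 + 2n + 2t^2 + 2t + 1) + 1,
and 2a^2 + 2a + 2n^2 + 2n + 2t^2 + 2t + 1 ∈ ℤ gives the required form.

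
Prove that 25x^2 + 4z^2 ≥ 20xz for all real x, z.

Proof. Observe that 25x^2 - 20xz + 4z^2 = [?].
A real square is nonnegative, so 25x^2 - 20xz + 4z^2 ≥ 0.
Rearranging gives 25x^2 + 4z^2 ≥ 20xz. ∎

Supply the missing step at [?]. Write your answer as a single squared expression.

The leading and trailing coefficients are 5^2 and 2^2, and 20 = 2·5·2, so the trinomial is (5x - 2z)^2.
Hence 25x^2 - 20xz + 4z^2 ≥ 0.

(5x - 2z)^2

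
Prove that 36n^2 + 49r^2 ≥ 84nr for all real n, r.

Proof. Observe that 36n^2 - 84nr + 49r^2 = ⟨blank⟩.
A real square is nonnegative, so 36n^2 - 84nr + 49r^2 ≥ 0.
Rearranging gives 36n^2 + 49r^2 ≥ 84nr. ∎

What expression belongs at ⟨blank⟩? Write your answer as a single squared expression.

(6n - 7r)^2

36n^2 - 84nr + 49r^2 is a perfect-square trinomial: the outer terms are (6n)^2 and (7r)^2, and the cross term is -2·6n·7r.
So 36n^2 - 84nr + 49r^2 = (6n - 7r)^2 ≥ 0.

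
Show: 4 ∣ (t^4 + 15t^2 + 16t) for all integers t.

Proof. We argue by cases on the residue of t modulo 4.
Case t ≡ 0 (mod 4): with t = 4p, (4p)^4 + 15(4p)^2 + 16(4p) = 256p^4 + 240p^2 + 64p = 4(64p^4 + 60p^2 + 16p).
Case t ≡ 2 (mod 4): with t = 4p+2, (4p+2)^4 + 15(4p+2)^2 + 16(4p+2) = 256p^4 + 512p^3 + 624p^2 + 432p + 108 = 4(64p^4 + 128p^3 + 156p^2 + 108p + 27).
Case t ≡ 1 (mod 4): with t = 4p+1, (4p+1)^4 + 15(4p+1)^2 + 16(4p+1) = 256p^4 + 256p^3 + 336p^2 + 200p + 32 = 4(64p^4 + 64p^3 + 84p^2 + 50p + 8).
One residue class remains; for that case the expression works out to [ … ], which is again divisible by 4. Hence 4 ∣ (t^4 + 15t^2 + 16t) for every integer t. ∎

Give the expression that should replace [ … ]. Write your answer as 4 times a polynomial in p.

The residues treated are {0, 2, 1}, so the missing case is t ≡ 3 (mod 4); write t = 4p+3.
Then (4p+3)^4 + 15(4p+3)^2 + 16(4p+3) = 256p^4 + 768p^3 + 1104p^2 + 856p + 264 = 4(64p^4 + 192p^3 + 276p^2 + 214p + 66).

4(64p^4 + 192p^3 + 276p^2 + 214p + 66)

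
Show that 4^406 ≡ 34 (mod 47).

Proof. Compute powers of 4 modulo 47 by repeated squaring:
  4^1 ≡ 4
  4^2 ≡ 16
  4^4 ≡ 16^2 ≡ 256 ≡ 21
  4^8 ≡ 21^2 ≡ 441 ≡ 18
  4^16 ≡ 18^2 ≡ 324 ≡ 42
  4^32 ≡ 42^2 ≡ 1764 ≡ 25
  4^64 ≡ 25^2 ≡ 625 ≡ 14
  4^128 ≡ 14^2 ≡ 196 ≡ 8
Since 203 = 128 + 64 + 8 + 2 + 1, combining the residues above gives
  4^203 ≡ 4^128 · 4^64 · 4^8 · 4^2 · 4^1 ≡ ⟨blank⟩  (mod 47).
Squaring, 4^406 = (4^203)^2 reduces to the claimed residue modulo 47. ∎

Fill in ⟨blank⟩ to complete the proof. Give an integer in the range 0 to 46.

9

4^128 · 4^64 · 4^8 · 4^2 · 4^1 ≡ 8 · 14 · 18 · 16 · 4 = 129024.
129024 mod 47 = 9, so 4^203 ≡ 9 (mod 47).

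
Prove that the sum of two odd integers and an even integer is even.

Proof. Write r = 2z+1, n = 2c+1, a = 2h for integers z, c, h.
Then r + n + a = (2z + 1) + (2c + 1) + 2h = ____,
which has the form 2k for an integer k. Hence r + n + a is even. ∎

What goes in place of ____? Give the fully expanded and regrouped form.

(2z + 1) + (2c + 1) + 2h = 2c + 2h + 2z + 2
= 2(c + h + z + 1).
Since c + h + z + 1 is an integer, the sum is of the form 2k for an integer k.

2(c + h + z + 1)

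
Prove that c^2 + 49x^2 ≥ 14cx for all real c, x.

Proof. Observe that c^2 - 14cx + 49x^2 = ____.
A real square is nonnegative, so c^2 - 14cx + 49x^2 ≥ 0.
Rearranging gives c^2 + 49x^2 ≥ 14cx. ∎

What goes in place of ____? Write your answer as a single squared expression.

(c - 7x)^2

The leading and trailing coefficients are 1^2 and 7^2, and 14 = 2·1·7, so the trinomial is (c - 7x)^2.
Hence c^2 - 14cx + 49x^2 ≥ 0.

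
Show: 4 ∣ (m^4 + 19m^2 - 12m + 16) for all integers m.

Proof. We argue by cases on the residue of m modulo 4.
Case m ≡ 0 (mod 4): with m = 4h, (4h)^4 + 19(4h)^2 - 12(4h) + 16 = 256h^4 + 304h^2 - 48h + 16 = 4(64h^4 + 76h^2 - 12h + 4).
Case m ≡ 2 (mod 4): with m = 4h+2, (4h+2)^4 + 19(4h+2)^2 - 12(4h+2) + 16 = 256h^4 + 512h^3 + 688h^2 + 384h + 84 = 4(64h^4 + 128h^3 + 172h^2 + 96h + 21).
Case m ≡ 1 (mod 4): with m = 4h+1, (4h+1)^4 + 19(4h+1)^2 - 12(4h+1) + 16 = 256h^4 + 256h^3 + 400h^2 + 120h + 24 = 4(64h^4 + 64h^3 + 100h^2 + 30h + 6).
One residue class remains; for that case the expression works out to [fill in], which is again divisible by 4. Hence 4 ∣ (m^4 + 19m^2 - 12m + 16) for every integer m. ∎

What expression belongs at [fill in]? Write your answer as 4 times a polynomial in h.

4(64h^4 + 192h^3 + 292h^2 + 210h + 58)

The residues treated are {0, 2, 1}, so the missing case is m ≡ 3 (mod 4); write m = 4h+3.
Then (4h+3)^4 + 19(4h+3)^2 - 12(4h+3) + 16 = 256h^4 + 768h^3 + 1168h^2 + 840h + 232 = 4(64h^4 + 192h^3 + 292h^2 + 210h + 58).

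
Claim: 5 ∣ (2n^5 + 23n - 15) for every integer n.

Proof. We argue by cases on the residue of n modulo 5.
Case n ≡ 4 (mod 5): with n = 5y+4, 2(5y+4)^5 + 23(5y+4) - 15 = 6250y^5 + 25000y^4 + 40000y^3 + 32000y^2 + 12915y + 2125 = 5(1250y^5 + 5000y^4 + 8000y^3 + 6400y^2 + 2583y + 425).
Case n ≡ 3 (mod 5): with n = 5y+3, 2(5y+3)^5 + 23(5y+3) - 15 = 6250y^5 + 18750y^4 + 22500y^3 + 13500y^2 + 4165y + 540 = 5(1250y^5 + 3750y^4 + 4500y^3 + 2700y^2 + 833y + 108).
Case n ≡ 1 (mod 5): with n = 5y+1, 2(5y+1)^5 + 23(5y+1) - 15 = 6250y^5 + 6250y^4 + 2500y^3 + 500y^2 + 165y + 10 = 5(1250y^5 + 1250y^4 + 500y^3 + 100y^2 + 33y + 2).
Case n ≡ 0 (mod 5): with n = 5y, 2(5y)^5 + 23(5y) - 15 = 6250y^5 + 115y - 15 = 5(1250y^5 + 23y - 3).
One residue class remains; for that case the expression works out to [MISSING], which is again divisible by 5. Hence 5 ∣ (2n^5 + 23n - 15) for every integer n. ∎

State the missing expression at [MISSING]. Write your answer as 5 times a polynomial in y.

Only n ≡ 2 (mod 5) is unaccounted for. Put n = 5y+2:
2(5y+2)^5 + 23(5y+2) - 15 expands to 6250y^5 + 12500y^4 + 10000y^3 + 4000y^2 + 915y + 95,
and factoring out 5 leaves 5(1250y^5 + 2500y^4 + 2000y^3 + 800y^2 + 183y + 19).

5(1250y^5 + 2500y^4 + 2000y^3 + 800y^2 + 183y + 19)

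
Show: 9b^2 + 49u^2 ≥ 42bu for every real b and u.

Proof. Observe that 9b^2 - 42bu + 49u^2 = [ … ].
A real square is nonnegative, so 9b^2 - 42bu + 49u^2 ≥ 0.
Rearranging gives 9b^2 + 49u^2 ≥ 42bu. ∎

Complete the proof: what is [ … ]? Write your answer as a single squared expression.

9b^2 - 42bu + 49u^2 is a perfect-square trinomial: the outer terms are (3b)^2 and (7u)^2, and the cross term is -2·3b·7u.
So 9b^2 - 42bu + 49u^2 = (3b - 7u)^2 ≥ 0.

(3b - 7u)^2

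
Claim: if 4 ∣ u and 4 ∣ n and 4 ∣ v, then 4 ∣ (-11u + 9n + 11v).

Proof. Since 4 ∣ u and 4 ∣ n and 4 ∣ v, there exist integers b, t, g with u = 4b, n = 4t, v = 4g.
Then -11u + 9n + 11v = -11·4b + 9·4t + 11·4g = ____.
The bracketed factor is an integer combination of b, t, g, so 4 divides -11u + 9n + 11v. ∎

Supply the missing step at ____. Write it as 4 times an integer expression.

4(-11b + 11g + 9t)

Each term has a factor of 4: -11·4b + 9·4t + 11·4g = 4·(-11b + 11g + 9t).
Since -11b + 11g + 9t is an integer, 4 ∣ (-11u + 9n + 11v).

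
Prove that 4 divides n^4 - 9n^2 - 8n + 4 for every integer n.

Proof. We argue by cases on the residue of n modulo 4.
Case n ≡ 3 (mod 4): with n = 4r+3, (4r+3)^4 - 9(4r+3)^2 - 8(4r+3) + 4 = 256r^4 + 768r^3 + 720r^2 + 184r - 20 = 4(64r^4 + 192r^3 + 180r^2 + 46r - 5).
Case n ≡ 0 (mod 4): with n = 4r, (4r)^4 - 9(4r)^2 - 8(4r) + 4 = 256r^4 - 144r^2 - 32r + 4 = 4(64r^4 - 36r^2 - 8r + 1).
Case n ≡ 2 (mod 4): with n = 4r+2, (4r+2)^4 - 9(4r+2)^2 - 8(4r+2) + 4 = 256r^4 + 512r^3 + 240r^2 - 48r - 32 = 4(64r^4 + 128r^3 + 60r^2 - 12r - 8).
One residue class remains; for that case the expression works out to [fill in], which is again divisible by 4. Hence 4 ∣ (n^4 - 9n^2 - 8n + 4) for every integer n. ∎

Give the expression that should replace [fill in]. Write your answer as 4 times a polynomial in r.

4(64r^4 + 64r^3 - 12r^2 - 22r - 3)

Only n ≡ 1 (mod 4) is unaccounted for. Put n = 4r+1:
(4r+1)^4 - 9(4r+1)^2 - 8(4r+1) + 4 expands to 256r^4 + 256r^3 - 48r^2 - 88r - 12,
and factoring out 4 leaves 4(64r^4 + 64r^3 - 12r^2 - 22r - 3).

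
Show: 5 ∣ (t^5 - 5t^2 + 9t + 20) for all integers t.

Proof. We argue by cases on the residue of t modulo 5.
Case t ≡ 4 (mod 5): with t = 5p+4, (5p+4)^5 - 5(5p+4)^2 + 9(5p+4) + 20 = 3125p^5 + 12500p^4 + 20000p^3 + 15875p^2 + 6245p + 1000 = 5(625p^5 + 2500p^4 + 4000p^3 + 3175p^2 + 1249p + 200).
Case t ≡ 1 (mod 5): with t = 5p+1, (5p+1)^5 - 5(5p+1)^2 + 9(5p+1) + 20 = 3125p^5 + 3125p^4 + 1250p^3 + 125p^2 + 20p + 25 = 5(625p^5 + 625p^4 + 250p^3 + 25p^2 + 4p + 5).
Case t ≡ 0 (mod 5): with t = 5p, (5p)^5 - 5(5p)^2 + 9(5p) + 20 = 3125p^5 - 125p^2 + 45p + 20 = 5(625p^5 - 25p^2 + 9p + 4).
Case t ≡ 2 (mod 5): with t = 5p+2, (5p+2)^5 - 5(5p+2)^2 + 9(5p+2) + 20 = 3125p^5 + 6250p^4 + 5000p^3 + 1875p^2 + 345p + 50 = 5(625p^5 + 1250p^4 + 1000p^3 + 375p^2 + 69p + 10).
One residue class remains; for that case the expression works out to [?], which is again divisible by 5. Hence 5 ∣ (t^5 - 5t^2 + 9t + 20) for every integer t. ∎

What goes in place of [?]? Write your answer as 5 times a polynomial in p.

The residues treated are {4, 1, 0, 2}, so the missing case is t ≡ 3 (mod 5); write t = 5p+3.
Then (5p+3)^5 - 5(5p+3)^2 + 9(5p+3) + 20 = 3125p^5 + 9375p^4 + 11250p^3 + 6625p^2 + 1920p + 245 = 5(625p^5 + 1875p^4 + 2250p^3 + 1325p^2 + 384p + 49).

5(625p^5 + 1875p^4 + 2250p^3 + 1325p^2 + 384p + 49)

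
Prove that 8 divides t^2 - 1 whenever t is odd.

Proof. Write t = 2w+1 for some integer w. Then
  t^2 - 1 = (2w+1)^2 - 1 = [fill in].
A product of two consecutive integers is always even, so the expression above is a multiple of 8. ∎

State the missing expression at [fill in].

(2w+1)^2 - 1 = 4w^2 + 4w + 1 - 1 = 4w^2 + 4w = 4w(w+1).
Since w and w+1 are consecutive, w(w+1) is even, and 4·(even) is a multiple of 8.

4w(w + 1)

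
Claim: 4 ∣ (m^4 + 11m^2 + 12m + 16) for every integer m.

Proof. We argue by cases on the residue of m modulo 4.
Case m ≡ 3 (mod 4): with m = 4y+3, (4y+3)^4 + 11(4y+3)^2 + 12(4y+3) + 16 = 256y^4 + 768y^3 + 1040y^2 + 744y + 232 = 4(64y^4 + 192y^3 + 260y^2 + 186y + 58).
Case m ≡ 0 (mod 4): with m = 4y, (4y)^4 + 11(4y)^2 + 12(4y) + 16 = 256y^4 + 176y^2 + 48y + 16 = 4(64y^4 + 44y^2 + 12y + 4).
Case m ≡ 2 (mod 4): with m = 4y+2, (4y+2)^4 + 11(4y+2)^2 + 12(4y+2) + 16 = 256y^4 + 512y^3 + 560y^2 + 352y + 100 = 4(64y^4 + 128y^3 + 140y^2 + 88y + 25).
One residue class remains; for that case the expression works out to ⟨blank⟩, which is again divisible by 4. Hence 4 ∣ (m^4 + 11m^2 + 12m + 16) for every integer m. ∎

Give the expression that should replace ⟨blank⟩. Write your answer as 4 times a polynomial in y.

The residues treated are {3, 0, 2}, so the missing case is m ≡ 1 (mod 4); write m = 4y+1.
Then (4y+1)^4 + 11(4y+1)^2 + 12(4y+1) + 16 = 256y^4 + 256y^3 + 272y^2 + 152y + 40 = 4(64y^4 + 64y^3 + 68y^2 + 38y + 10).

4(64y^4 + 64y^3 + 68y^2 + 38y + 10)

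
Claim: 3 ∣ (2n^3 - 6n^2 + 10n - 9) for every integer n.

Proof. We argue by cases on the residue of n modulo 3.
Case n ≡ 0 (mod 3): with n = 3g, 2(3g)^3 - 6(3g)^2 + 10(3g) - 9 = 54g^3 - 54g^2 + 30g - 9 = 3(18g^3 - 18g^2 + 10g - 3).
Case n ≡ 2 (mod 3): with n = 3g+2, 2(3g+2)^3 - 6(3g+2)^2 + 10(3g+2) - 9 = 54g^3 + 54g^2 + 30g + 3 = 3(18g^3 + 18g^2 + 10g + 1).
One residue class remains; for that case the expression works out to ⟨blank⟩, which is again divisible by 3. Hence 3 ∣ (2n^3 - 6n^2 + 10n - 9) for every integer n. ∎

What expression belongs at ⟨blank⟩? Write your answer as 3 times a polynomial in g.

3(18g^3 + 4g - 1)

Only n ≡ 1 (mod 3) is unaccounted for. Put n = 3g+1:
2(3g+1)^3 - 6(3g+1)^2 + 10(3g+1) - 9 expands to 54g^3 + 12g - 3,
and factoring out 3 leaves 3(18g^3 + 4g - 1).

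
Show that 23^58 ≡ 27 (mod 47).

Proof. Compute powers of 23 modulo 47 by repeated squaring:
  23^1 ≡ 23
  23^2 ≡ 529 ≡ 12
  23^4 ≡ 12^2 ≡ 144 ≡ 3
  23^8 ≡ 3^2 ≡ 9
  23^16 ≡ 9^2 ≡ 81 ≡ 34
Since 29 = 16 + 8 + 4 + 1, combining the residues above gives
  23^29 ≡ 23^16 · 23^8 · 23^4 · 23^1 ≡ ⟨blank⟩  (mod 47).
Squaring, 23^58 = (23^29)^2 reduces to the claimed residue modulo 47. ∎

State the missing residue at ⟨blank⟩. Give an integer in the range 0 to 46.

11

23^16 · 23^8 · 23^4 · 23^1 ≡ 34 · 9 · 3 · 23 = 21114.
21114 mod 47 = 11, so 23^29 ≡ 11 (mod 47).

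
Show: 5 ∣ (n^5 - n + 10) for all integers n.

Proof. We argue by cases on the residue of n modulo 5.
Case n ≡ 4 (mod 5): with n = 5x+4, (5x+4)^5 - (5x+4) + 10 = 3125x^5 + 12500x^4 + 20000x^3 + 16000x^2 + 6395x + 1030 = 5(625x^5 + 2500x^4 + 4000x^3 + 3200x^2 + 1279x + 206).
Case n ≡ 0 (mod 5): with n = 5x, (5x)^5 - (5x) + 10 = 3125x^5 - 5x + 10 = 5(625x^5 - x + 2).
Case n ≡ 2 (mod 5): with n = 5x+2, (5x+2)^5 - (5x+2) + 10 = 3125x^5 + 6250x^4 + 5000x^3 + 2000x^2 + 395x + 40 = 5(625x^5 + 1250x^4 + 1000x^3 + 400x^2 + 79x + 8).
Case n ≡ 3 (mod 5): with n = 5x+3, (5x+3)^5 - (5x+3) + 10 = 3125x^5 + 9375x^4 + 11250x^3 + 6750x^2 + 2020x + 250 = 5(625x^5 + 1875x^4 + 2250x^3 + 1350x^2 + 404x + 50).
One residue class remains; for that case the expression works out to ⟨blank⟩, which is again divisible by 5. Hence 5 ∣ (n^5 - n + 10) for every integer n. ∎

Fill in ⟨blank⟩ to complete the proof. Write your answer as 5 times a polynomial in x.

5(625x^5 + 625x^4 + 250x^3 + 50x^2 + 4x + 2)

The residues treated are {4, 0, 2, 3}, so the missing case is n ≡ 1 (mod 5); write n = 5x+1.
Then (5x+1)^5 - (5x+1) + 10 = 3125x^5 + 3125x^4 + 1250x^3 + 250x^2 + 20x + 10 = 5(625x^5 + 625x^4 + 250x^3 + 50x^2 + 4x + 2).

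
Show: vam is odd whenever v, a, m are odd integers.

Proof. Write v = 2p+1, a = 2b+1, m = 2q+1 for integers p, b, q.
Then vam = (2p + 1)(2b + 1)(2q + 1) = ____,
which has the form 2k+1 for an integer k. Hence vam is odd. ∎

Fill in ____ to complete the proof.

2(4bpq + 2bp + 2bq + b + 2pq + p + q) + 1

(2p + 1)(2b + 1)(2q + 1) = 8bpq + 4bp + 4bq + 2b + 4pq + 2p + 2q + 1
= 2(4bpq + 2bp + 2bq + b + 2pq + p + q) + 1.
Since 4bpq + 2bp + 2bq + b + 2pq + p + q is an integer, the product is of the form 2k+1 for an integer k.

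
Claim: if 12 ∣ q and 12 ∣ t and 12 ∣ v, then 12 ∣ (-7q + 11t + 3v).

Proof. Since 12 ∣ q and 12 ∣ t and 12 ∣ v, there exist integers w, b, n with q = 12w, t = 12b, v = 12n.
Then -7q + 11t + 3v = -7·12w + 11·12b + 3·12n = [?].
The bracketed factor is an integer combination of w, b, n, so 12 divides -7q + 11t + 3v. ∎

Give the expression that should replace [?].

12(11b + 3n - 7w)

Pull the common 12 out of every term: -7·12w + 11·12b + 3·12n = 12(11b + 3n - 7w).
11b + 3n - 7w is an integer, which exhibits the divisibility.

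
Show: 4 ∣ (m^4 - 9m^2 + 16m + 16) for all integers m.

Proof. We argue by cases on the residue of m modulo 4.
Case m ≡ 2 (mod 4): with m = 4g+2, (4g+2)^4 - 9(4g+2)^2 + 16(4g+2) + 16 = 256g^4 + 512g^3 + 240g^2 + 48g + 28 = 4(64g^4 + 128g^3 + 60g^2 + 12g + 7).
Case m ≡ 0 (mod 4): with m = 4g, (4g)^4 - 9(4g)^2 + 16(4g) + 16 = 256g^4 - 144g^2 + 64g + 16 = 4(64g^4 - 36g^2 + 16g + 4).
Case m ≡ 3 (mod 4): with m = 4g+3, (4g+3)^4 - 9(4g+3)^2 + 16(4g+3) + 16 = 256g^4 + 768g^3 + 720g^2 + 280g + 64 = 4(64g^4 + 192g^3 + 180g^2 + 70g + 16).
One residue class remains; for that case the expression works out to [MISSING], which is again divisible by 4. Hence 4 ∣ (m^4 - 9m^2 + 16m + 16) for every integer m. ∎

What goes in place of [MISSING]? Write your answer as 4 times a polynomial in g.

The residues treated are {2, 0, 3}, so the missing case is m ≡ 1 (mod 4); write m = 4g+1.
Then (4g+1)^4 - 9(4g+1)^2 + 16(4g+1) + 16 = 256g^4 + 256g^3 - 48g^2 + 8g + 24 = 4(64g^4 + 64g^3 - 12g^2 + 2g + 6).

4(64g^4 + 64g^3 - 12g^2 + 2g + 6)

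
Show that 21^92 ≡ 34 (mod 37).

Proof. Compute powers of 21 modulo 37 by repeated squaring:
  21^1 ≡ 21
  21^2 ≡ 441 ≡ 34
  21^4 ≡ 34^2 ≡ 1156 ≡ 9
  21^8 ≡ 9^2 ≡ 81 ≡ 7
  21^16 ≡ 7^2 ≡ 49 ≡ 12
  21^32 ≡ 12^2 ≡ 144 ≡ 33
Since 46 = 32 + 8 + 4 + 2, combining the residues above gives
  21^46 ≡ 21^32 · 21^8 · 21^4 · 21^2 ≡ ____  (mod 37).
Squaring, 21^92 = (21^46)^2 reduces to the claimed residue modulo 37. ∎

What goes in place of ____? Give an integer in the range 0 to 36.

Multiply the listed residues: 33 · 7 · 9 · 34 = 231 → 2079 → 70686.
Reducing modulo 37: 70686 = 1910·37 + 16, so 21^46 ≡ 16.

16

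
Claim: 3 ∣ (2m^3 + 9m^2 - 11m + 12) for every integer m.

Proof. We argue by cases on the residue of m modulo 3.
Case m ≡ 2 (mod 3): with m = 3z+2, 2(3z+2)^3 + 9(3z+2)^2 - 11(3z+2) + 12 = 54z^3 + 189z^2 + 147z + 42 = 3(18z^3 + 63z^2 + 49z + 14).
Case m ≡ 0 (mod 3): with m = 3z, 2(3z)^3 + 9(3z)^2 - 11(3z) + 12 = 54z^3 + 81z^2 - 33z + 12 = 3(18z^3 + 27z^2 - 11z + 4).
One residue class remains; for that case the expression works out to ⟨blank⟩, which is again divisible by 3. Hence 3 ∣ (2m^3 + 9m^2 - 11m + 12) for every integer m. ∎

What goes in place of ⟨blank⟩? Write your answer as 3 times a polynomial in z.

The residues treated are {2, 0}, so the missing case is m ≡ 1 (mod 3); write m = 3z+1.
Then 2(3z+1)^3 + 9(3z+1)^2 - 11(3z+1) + 12 = 54z^3 + 135z^2 + 39z + 12 = 3(18z^3 + 45z^2 + 13z + 4).

3(18z^3 + 45z^2 + 13z + 4)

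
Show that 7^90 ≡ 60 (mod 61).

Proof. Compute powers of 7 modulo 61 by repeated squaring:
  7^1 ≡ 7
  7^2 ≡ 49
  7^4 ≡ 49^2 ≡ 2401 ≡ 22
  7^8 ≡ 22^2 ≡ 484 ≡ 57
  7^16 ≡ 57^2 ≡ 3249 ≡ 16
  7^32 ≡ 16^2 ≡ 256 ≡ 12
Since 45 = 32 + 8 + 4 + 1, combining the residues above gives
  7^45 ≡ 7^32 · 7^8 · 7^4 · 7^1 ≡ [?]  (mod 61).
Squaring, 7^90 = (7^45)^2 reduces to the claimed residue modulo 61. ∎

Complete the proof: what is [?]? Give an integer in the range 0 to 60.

50

Multiply the listed residues: 12 · 57 · 22 · 7 = 684 → 15048 → 105336.
Reducing modulo 61: 105336 = 1726·61 + 50, so 7^45 ≡ 50.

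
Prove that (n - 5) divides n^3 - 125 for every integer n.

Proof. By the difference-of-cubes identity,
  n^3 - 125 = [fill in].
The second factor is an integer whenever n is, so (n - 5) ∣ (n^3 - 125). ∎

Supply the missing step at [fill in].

(n - 5)(n^2 + 5n + 25)

Polynomial division of n^3 - 125 by n - 5 leaves remainder 0 and quotient n^2 + 5n + 25.
Hence n^3 - 125 = (n - 5)(n^2 + 5n + 25).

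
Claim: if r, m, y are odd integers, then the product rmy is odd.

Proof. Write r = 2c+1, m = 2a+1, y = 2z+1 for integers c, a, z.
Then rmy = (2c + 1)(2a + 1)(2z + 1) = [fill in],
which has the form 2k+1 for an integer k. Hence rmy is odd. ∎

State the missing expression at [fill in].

(2c + 1)(2a + 1)(2z + 1) = 8acz + 4ac + 4az + 2a + 4cz + 2c + 2z + 1
= 2(4acz + 2ac + 2az + a + 2cz + c + z) + 1.
Since 4acz + 2ac + 2az + a + 2cz + c + z is an integer, the product is of the form 2k+1 for an integer k.

2(4acz + 2ac + 2az + a + 2cz + c + z) + 1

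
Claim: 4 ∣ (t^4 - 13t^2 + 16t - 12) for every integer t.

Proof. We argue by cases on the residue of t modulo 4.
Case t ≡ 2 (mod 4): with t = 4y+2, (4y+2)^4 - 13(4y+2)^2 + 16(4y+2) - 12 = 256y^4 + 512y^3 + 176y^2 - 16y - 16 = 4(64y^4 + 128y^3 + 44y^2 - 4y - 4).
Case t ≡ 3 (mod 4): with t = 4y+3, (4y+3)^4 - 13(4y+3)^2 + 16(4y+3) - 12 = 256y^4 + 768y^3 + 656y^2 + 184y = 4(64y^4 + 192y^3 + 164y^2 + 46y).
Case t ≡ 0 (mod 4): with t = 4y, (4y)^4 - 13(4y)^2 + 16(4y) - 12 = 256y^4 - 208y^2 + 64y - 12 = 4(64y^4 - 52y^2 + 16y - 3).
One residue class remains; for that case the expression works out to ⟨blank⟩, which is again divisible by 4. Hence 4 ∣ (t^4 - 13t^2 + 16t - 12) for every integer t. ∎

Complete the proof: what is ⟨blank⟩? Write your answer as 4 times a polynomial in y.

4(64y^4 + 64y^3 - 28y^2 - 6y - 2)

Only t ≡ 1 (mod 4) is unaccounted for. Put t = 4y+1:
(4y+1)^4 - 13(4y+1)^2 + 16(4y+1) - 12 expands to 256y^4 + 256y^3 - 112y^2 - 24y - 8,
and factoring out 4 leaves 4(64y^4 + 64y^3 - 28y^2 - 6y - 2).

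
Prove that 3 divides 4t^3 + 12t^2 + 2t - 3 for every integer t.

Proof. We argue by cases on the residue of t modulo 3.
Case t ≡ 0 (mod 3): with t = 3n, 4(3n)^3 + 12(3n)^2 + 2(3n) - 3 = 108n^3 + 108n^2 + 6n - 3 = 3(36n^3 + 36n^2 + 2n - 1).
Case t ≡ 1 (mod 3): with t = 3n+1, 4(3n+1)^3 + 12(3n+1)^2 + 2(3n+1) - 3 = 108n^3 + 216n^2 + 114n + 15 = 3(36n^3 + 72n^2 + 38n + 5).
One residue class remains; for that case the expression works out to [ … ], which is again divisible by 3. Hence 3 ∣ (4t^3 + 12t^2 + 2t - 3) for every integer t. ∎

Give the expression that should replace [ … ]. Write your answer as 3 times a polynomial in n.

The residues treated are {0, 1}, so the missing case is t ≡ 2 (mod 3); write t = 3n+2.
Then 4(3n+2)^3 + 12(3n+2)^2 + 2(3n+2) - 3 = 108n^3 + 324n^2 + 294n + 81 = 3(36n^3 + 108n^2 + 98n + 27).

3(36n^3 + 108n^2 + 98n + 27)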